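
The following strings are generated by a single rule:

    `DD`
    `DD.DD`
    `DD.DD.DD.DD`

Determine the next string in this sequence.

s(k+1) = s(k)·.·s(k) — each term doubles the last with '.' between the halves.
Doubling DD.DD.DD.DD with '.' between the halves:

DD.DD.DD.DD.DD.DD.DD.DD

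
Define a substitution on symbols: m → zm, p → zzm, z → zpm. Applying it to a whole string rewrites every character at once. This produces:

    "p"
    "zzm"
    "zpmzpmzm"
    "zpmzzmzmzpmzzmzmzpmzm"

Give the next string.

Replace each of the 21 characters of zpmzzmzmzpmzzmzmzpmzm in place — zpm zzm zm zpm zpm zm zpm zm zpm zzm zm zpm zpm zm zpm zm zpm zzm zm zpm zm — and concatenate.

zpmzzmzmzpmzpmzmzpmzmzpmzzmzmzpmzpmzmzpmzmzpmzzmzmzpmzm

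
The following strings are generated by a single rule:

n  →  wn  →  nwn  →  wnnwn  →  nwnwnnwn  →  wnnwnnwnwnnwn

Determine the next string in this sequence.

nwnwnnwnwnnwnnwnwnnwn

This is a Fibonacci-style word recurrence s(k) = s(k−2)·s(k−1): e.g. n·wn = nwn.
The next term joins nwnwnnwn and wnnwnnwnwnnwn.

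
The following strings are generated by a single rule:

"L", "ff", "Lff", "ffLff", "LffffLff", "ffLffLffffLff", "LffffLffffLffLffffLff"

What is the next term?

ffLffLffffLffLffffLffffLffLffffLff

From term 3 onward, concatenate the second-to-last term with the last: L·ff = Lff, ff·Lff = ffLff, …
So term 8 is ffLffLffffLff·LffffLffffLffLffffLff.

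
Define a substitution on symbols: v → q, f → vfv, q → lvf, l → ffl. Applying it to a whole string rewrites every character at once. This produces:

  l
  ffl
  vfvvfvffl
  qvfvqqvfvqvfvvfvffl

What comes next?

Replace each of the 19 characters of qvfvqqvfvqvfvvfvffl in place — lvf q vfv q lvf lvf q vfv q lvf q vfv q q vfv q vfv vfv ffl — and concatenate.

lvfqvfvqlvflvfqvfvqlvfqvfvqqvfvqvfvvfvffl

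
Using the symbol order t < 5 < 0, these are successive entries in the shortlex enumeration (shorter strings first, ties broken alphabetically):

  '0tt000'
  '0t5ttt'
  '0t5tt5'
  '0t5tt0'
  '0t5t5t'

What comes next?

0t5t55

Treat 0t5t5t as a base-3 numeral over the given alphabet and add one, carrying through any trailing 0's.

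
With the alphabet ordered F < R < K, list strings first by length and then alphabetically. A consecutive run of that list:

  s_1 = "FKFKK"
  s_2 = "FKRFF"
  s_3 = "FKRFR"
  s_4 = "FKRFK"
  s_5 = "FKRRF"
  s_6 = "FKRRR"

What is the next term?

Treat FKRRR as a base-3 numeral over the given alphabet and add one, carrying through any trailing K's.

FKRRK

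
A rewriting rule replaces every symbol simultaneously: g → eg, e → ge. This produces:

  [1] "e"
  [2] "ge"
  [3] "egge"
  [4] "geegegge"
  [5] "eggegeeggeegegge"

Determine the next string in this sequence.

Applying the rule to each of the 16 symbols of eggegeeggeegegge gives the pieces ge eg eg ge eg ge ge eg eg ge ge eg ge eg eg ge, which concatenate to the answer.

geegeggeeggegeegeggegeeggeegegge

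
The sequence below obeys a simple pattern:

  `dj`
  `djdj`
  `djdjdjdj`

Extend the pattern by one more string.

Each string is two copies of the previous one concatenated.
Doubling djdjdjdj:

djdjdjdjdjdjdjdj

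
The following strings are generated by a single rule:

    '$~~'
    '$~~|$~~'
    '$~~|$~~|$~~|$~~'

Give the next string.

Each string is two copies of the previous one joined by '|'.
One more doubling of $~~|$~~|$~~|$~~ gives the answer.

$~~|$~~|$~~|$~~|$~~|$~~|$~~|$~~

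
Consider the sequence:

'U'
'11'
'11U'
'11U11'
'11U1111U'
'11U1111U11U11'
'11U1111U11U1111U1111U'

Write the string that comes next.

This is a Fibonacci-style word recurrence s(k) = s(k−1)·s(k−2): e.g. 11·U = 11U.
Continuing: 11U1111U11U1111U1111U · 11U1111U11U11 gives term 8.

11U1111U11U1111U1111U11U1111U11U11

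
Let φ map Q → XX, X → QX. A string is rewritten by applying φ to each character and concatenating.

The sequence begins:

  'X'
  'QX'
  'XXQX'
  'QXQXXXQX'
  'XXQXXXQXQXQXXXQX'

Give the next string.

Rewriting the 16 symbols of XXQXXXQXQXQXXXQX one by one yields QX QX XX QX QX QX XX QX XX QX XX QX QX QX XX QX; concatenated:

QXQXXXQXQXQXXXQXXXQXXXQXQXQXXXQX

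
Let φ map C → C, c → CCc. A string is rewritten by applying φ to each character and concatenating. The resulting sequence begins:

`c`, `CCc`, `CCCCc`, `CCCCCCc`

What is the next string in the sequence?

Apply φ to CCCCCCc symbol by symbol: C→C, C→C, C→C, C→C, C→C, C→C, c→CCc; joined: C C C C C C CCc.

CCCCCCCCc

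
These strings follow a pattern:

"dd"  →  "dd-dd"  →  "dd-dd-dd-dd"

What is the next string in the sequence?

Every step duplicates the string with '-' between the halves.
Doubling dd-dd-dd-dd with '-' between the halves:

dd-dd-dd-dd-dd-dd-dd-dd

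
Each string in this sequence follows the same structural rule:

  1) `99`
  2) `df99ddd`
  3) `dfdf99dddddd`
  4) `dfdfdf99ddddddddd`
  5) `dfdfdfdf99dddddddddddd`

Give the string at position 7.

dfdfdfdfdfdf99dddddddddddddddddd

Every step adds df to the front and ddd to the end of the previous string.
From dfdfdfdf99dddddddddddd, 2 further steps: dfdfdfdf99dddddddddddd → dfdfdfdfdf99ddddddddddddddd → (answer).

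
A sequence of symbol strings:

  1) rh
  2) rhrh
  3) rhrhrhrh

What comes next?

rhrhrhrhrhrhrhrh

Every step duplicates the string.
So the next term is two copies of rhrhrhrh.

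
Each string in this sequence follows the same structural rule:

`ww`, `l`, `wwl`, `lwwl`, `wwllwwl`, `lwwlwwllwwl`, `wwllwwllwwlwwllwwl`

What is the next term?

lwwlwwllwwlwwllwwllwwlwwllwwl

From term 3 onward, concatenate the second-to-last term with the last: ww·l = wwl, l·wwl = lwwl, …
The next term joins lwwlwwllwwl and wwllwwllwwlwwllwwl.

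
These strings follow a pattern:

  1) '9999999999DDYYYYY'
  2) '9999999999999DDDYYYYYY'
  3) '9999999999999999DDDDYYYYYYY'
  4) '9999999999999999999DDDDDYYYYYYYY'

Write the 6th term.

Reading off run lengths: 9 runs 10, 13, 16, 19; D runs 2, 3, 4, 5; Y runs 5, 6, 7, 8 — each is linear in n, where the shown terms are n = 3, 4, 5, 6.
At n = 8 the blocks have lengths 25, 7, 10.

9999999999999999999999999DDDDDDDYYYYYYYYYY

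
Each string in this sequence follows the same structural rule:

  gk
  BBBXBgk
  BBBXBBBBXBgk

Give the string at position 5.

Every step adds BBBXB at the front: s(k+1) = BBBXB·s(k).
From BBBXBBBBXBgk, 2 further steps: BBBXBBBBXBgk → BBBXBBBBXBBBBXBgk → (answer).

BBBXBBBBXBBBBXBBBBXBgk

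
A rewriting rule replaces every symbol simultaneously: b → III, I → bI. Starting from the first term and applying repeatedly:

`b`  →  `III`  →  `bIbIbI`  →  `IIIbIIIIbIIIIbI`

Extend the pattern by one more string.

Applying the rule to each of the 15 symbols of IIIbIIIIbIIIIbI gives the pieces bI bI bI III bI bI bI bI III bI bI bI bI III bI, which concatenate to the answer.

bIbIbIIIIbIbIbIbIIIIbIbIbIbIIIIbI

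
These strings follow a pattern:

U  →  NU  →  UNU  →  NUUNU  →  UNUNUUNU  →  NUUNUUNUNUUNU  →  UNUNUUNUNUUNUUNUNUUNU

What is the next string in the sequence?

NUUNUUNUNUUNUUNUNUUNUNUUNUUNUNUUNU

Each term (from the third on) is the two preceding terms concatenated in order: term 3 = U·NU = UNU.
Continuing: NUUNUUNUNUUNU · UNUNUUNUNUUNUUNUNUUNU gives term 8.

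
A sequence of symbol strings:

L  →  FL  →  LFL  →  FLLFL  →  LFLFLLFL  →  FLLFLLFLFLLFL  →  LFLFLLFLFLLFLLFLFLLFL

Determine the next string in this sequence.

FLLFLLFLFLLFLLFLFLLFLFLLFLLFLFLLFL

From term 3 onward, concatenate the second-to-last term with the last: L·FL = LFL, FL·LFL = FLLFL, …
Continuing: FLLFLLFLFLLFL · LFLFLLFLFLLFLLFLFLLFL gives term 8.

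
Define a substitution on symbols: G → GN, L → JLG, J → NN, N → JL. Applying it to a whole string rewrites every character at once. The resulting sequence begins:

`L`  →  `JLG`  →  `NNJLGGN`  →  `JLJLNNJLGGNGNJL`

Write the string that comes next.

NNJLGNNJLGJLJLNNJLGGNGNJLGNJLNNJLG

Applying the rule to each of the 15 symbols of JLJLNNJLGGNGNJL gives the pieces NN JLG NN JLG JL JL NN JLG GN GN JL GN JL NN JLG, which concatenate to the answer.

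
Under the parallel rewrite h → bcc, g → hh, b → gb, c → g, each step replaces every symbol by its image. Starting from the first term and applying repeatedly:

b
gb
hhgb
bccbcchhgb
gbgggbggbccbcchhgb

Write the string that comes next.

hhgbhhhhhhgbhhhhgbgggbggbccbcchhgb

Applying the rule to each of the 18 symbols of gbgggbggbccbcchhgb gives the pieces hh gb hh hh hh gb hh hh gb g g gb g g bcc bcc hh gb, which concatenate to the answer.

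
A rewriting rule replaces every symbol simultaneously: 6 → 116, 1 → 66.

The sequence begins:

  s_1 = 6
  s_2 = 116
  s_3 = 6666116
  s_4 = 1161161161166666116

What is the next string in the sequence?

Applying the rule to each of the 19 symbols of 1161161161166666116 gives the pieces 66 66 116 66 66 116 66 66 116 66 66 116 116 116 116 116 66 66 116, which concatenate to the answer.

66661166666116666611666661161161161161166666116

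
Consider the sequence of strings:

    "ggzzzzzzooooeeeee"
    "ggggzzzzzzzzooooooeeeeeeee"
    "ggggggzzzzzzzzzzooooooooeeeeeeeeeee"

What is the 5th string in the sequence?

ggggggggggzzzzzzzzzzzzzzooooooooooooeeeeeeeeeeeeeeeee

Term n consists of 2n-2 g's, followed by 2n+2 z's, followed by 2n o's, followed by 3n-1 e's, where the shown terms are n = 2, 3, 4.
At n = 6 the blocks have lengths 10, 14, 12, 17.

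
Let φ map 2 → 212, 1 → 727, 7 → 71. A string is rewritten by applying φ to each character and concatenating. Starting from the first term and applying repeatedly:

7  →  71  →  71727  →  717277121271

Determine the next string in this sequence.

7172771212717172721272721271727

Expanding 717277121271: 7→71, 1→727, 7→71, 2→212, 7→71, 7→71, 1→727, 2→212, 1→727, 2→212, 7→71, 1→727. Concatenated: 71 727 71 212 71 71 727 212 727 212 71 727.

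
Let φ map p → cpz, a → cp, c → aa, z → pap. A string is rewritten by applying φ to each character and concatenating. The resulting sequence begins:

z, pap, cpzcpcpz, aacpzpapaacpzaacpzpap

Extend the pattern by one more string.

cpcpaacpzpapcpzcpcpzcpcpaacpzpapcpcpaacpzpapcpzcpcpz

Replace each of the 21 characters of aacpzpapaacpzaacpzpap in place — cp cp aa cpz pap cpz cp cpz cp cp aa cpz pap cp cp aa cpz pap cpz cp cpz — and concatenate.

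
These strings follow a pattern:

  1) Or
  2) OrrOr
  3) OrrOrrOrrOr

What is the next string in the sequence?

Each string is two copies of the previous one joined by 'r'.
One more doubling of OrrOrrOrrOr gives the answer.

OrrOrrOrrOrrOrrOrrOrrOr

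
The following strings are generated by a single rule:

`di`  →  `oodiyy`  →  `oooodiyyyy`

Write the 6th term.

oooooooooodiyyyyyyyyyy

Each term wraps the previous one in oo on the left and yy on the right.
From oooodiyyyy, 3 further steps: oooodiyyyy → oooooodiyyyyyy → oooooooodiyyyyyyyy → (answer).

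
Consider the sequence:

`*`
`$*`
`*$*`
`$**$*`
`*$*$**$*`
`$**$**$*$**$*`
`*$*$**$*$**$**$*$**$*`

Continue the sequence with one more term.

Each term (from the third on) is the two preceding terms concatenated in order: term 3 = *·$* = *$*.
Continuing: $**$**$*$**$* · *$*$**$*$**$**$*$**$* gives term 8.

$**$**$*$**$**$*$**$*$**$**$*$**$*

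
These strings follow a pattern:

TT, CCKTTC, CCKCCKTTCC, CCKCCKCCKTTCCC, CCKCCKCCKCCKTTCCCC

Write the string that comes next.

CCKCCKCCKCCKCCKTTCCCCC

s(k+1) = CCK·s(k)·C, so each term gains CCK as a prefix and C as a suffix.
So the next term is CCK·CCKCCKCCKCCKTTCCCC·C.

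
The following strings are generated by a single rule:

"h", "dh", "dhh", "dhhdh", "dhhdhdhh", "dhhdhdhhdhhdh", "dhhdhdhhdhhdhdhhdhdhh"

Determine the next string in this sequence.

dhhdhdhhdhhdhdhhdhdhhdhhdhdhhdhhdh

From term 3 onward, concatenate the last term with the second-to-last: dh·h = dhh, dhh·dh = dhhdh, …
Continuing: dhhdhdhhdhhdhdhhdhdhh · dhhdhdhhdhhdh gives term 8.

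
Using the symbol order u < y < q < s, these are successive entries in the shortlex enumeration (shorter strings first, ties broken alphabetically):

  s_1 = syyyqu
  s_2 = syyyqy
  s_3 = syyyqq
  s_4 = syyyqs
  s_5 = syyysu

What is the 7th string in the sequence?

syyysq

Continuing the enumeration 2 steps past syyysu: syyysu → syyysy → (answer).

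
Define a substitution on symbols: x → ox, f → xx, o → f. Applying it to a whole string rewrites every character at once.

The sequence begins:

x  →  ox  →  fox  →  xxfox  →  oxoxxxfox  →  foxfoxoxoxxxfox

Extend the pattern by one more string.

xxfoxxxfoxfoxfoxoxoxxxfox

Replace each of the 15 characters of foxfoxoxoxxxfox in place — xx f ox xx f ox f ox f ox ox ox xx f ox — and concatenate.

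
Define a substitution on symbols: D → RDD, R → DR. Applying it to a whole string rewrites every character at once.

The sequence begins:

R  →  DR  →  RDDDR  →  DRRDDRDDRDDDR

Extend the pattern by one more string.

Applying the rule to each of the 13 symbols of DRRDDRDDRDDDR gives the pieces RDD DR DR RDD RDD DR RDD RDD DR RDD RDD RDD DR, which concatenate to the answer.

RDDDRDRRDDRDDDRRDDRDDDRRDDRDDRDDDR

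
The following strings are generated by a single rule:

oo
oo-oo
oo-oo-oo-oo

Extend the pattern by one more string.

s(k+1) = s(k)·-·s(k) — each term doubles the last with '-' between the halves.
One more doubling of oo-oo-oo-oo gives the answer.

oo-oo-oo-oo-oo-oo-oo-oo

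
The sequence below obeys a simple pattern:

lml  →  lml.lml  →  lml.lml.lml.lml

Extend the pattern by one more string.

s(k+1) = s(k)·.·s(k) — each term doubles the last with '.' between the halves.
Doubling lml.lml.lml.lml with '.' between the halves:

lml.lml.lml.lml.lml.lml.lml.lml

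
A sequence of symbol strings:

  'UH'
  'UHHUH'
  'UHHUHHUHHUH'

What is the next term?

Each string is two copies of the previous one joined by 'H'.
One more doubling of UHHUHHUHHUH gives the answer.

UHHUHHUHHUHHUHHUHHUHHUH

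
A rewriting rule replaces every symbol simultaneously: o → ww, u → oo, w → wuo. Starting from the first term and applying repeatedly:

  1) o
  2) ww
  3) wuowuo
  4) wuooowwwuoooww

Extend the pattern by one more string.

wuooowwwwwwwuowuowuooowwwwwwwuowuo

Applying the rule to each of the 14 symbols of wuooowwwuoooww gives the pieces wuo oo ww ww ww wuo wuo wuo oo ww ww ww wuo wuo, which concatenate to the answer.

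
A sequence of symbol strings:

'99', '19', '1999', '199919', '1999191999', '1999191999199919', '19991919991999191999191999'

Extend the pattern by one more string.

From term 3 onward, concatenate the last term with the second-to-last: 19·99 = 1999, 1999·19 = 199919, …
Continuing: 19991919991999191999191999 · 1999191999199919 gives term 8.

199919199919991919991919991999191999199919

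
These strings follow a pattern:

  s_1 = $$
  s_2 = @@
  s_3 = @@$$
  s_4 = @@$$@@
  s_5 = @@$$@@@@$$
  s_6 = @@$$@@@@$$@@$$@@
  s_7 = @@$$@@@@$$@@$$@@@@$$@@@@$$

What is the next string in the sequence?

This is a Fibonacci-style word recurrence s(k) = s(k−1)·s(k−2): e.g. @@·$$ = @@$$.
Continuing: @@$$@@@@$$@@$$@@@@$$@@@@$$ · @@$$@@@@$$@@$$@@ gives term 8.

@@$$@@@@$$@@$$@@@@$$@@@@$$@@$$@@@@$$@@$$@@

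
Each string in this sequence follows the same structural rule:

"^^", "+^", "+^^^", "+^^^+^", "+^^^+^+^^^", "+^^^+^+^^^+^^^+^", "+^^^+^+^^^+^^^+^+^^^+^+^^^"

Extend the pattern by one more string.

+^^^+^+^^^+^^^+^+^^^+^+^^^+^^^+^+^^^+^^^+^

From term 3 onward, concatenate the last term with the second-to-last: +^·^^ = +^^^, +^^^·+^ = +^^^+^, …
The next term joins +^^^+^+^^^+^^^+^+^^^+^+^^^ and +^^^+^+^^^+^^^+^.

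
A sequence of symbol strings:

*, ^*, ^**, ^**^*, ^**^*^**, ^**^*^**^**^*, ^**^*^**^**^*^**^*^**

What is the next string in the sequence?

This is a Fibonacci-style word recurrence s(k) = s(k−1)·s(k−2): e.g. ^*·* = ^**.
So term 8 is ^**^*^**^**^*^**^*^**·^**^*^**^**^*.

^**^*^**^**^*^**^*^**^**^*^**^**^*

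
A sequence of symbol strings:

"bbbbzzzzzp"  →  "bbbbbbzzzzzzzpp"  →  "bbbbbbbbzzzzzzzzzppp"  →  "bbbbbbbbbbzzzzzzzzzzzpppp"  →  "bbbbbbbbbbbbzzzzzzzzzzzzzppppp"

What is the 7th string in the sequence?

bbbbbbbbbbbbbbbbzzzzzzzzzzzzzzzzzppppppp

Term n consists of 2n b's, followed by 2n+1 z's, followed by n-1 p's, where the shown terms are n = 2, 3, 4, 5, 6.
Setting n = 8 gives 16, 17, 7 characters in each block.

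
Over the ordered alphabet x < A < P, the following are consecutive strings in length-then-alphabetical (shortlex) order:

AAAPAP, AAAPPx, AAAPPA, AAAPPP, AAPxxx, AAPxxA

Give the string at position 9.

Stepping forward 3 times from AAPxxA: AAPxxA → AAPxxP → AAPxAx, then the target.

AAPxAA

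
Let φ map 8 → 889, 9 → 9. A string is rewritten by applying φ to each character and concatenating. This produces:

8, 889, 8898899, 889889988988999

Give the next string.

Rewriting the 15 symbols of 889889988988999 one by one yields 889 889 9 889 889 9 9 889 889 9 889 889 9 9 9; concatenated:

8898899889889998898899889889999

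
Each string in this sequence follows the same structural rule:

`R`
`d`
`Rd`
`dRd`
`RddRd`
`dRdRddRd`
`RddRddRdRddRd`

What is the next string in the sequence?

From term 3 onward, concatenate the second-to-last term with the last: R·d = Rd, d·Rd = dRd, …
The next term joins dRdRddRd and RddRddRdRddRd.

dRdRddRdRddRddRdRddRd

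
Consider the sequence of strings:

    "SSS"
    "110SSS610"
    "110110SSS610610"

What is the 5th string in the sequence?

s(k+1) = 110·s(k)·610, so each term gains 110 as a prefix and 610 as a suffix.
From 110110SSS610610, 2 further steps: 110110SSS610610 → 110110110SSS610610610 → (answer).

110110110110SSS610610610610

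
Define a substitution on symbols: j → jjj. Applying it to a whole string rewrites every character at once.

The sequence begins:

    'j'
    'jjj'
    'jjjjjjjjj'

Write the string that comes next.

Expanding jjjjjjjjj: j→jjj, j→jjj, j→jjj, j→jjj, j→jjj, j→jjj, j→jjj, j→jjj, j→jjj. Concatenated: jjj jjj jjj jjj jjj jjj jjj jjj jjj.

jjjjjjjjjjjjjjjjjjjjjjjjjjj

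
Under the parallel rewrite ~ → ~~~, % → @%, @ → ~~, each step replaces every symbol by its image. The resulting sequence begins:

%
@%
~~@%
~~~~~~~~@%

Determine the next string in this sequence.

~~~~~~~~~~~~~~~~~~~~~~~~~~@%

Apply φ to ~~~~~~~~@% symbol by symbol: ~→~~~, ~→~~~, ~→~~~, ~→~~~, ~→~~~, ~→~~~, ~→~~~, ~→~~~, @→~~, %→@%; joined: ~~~ ~~~ ~~~ ~~~ ~~~ ~~~ ~~~ ~~~ ~~ @%.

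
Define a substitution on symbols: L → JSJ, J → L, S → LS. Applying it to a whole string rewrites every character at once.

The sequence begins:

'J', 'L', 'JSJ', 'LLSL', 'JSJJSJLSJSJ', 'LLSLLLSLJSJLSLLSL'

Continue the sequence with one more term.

Applying the rule to each of the 17 symbols of LLSLLLSLJSJLSLLSL gives the pieces JSJ JSJ LS JSJ JSJ JSJ LS JSJ L LS L JSJ LS JSJ JSJ LS JSJ, which concatenate to the answer.

JSJJSJLSJSJJSJJSJLSJSJLLSLJSJLSJSJJSJLSJSJ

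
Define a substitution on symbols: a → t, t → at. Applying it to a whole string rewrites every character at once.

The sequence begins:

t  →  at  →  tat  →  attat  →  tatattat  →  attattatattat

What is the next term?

tatattatattattatattat

Applying the rule to each of the 13 symbols of attattatattat gives the pieces t at at t at at t at t at at t at, which concatenate to the answer.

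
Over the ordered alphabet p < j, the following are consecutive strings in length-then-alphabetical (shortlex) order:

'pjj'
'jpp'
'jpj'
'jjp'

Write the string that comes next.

The successor of jjp increments the rightmost position that isn't already j and resets every position after it to p.

jjj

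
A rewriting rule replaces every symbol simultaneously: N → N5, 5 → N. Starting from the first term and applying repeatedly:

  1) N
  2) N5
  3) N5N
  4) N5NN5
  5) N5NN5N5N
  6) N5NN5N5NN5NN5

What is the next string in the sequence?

N5NN5N5NN5NN5N5NN5N5N

Replace each of the 13 characters of N5NN5N5NN5NN5 in place — N5 N N5 N5 N N5 N N5 N5 N N5 N5 N — and concatenate.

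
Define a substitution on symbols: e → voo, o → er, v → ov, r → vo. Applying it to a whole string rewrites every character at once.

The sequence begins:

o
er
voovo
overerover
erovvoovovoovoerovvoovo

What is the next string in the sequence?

voovoerovovereroverovererovervoovoerovovererover

φ(erovvoovovoovoerovvoovo) expands symbol-by-symbol to voo vo er ov ov er er ov er ov er er ov er voo vo er ov ov er er ov er; joining the 23 pieces gives the next term.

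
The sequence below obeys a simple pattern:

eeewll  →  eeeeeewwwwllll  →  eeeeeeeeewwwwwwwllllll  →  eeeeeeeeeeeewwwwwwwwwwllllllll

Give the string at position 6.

Reading off run lengths: e runs 3, 6, 9, 12; w runs 1, 4, 7, 10; l runs 2, 4, 6, 8 — each is linear in n (n = 1, 2, …).
At n = 6 the blocks have lengths 18, 16, 12.

eeeeeeeeeeeeeeeeeewwwwwwwwwwwwwwwwllllllllllll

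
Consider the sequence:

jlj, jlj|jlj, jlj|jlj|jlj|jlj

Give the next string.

Every step duplicates the string with '|' between the halves.
Doubling jlj|jlj|jlj|jlj with '|' between the halves:

jlj|jlj|jlj|jlj|jlj|jlj|jlj|jlj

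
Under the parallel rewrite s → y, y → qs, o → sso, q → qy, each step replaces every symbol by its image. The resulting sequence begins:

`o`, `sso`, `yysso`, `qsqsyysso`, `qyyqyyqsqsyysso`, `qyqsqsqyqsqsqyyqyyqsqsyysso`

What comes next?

Applying the rule to each of the 27 symbols of qyqsqsqyqsqsqyyqyyqsqsyysso gives the pieces qy qs qy y qy y qy qs qy y qy y qy qs qs qy qs qs qy y qy y qs qs y y sso, which concatenate to the answer.

qyqsqyyqyyqyqsqyyqyyqyqsqsqyqsqsqyyqyyqsqsyysso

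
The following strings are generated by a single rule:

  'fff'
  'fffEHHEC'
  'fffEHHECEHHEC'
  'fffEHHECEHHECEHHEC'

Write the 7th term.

fffEHHECEHHECEHHECEHHECEHHECEHHEC

Each term is the previous one with EHHEC appended.
From fffEHHECEHHECEHHEC, 3 further steps: fffEHHECEHHECEHHEC → fffEHHECEHHECEHHECEHHEC → fffEHHECEHHECEHHECEHHECEHHEC → (answer).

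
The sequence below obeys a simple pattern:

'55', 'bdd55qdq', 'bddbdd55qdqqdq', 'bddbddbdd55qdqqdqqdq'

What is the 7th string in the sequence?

Each term wraps the previous one in bdd on the left and qdq on the right.
From bddbddbdd55qdqqdqqdq, 3 further steps: bddbddbdd55qdqqdqqdq → bddbddbddbdd55qdqqdqqdqqdq → bddbddbddbddbdd55qdqqdqqdqqdqqdq → (answer).

bddbddbddbddbddbdd55qdqqdqqdqqdqqdqqdq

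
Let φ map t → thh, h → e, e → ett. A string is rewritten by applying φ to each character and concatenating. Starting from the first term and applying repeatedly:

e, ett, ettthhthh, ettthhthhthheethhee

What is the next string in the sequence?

ettthhthhthheethheethheeettettthheeettett

Replace each of the 19 characters of ettthhthhthheethhee in place — ett thh thh thh e e thh e e thh e e ett ett thh e e ett ett — and concatenate.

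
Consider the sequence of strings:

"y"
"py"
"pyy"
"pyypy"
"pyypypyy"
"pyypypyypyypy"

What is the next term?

pyypypyypyypypyypypyy

Each term (from the third on) is the previous term followed by the one before it: term 3 = py·y = pyy.
The next term joins pyypypyypyypy and pyypypyy.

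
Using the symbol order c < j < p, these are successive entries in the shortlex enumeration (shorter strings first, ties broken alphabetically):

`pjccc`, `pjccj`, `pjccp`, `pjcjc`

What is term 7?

pjcpc

Stepping forward 3 times from pjcjc: pjcjc → pjcjj → pjcjp, then the target.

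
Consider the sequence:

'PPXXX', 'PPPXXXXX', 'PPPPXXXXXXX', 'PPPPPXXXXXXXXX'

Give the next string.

The n-th term is n+1 P's then 2n+1 X's (n = 1, 2, …).
For the next term, n = 5, so the run lengths are 6, 11.

PPPPPPXXXXXXXXXXX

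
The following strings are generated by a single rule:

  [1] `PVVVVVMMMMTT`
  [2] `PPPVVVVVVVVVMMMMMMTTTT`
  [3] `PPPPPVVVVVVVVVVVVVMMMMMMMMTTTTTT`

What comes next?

PPPPPPPVVVVVVVVVVVVVVVVVMMMMMMMMMMTTTTTTTT

Term n consists of 2n-1 P's, followed by 4n+1 V's, followed by 2n+2 M's, followed by 2n T's (n = 1, 2, …).
For the next term, n = 4, so the run lengths are 7, 17, 10, 8.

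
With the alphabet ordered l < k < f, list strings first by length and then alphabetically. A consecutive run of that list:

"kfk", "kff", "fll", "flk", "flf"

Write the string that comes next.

Treat flf as a base-3 numeral over the given alphabet and add one, carrying through any trailing f's.

fkl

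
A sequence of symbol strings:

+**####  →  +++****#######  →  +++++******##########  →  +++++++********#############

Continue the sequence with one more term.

The n-th term is 2n-1 +'s then 2n *'s then 3n+1 #'s (n = 1, 2, …).
Setting n = 5 gives 9, 10, 16 characters in each block.

+++++++++**********################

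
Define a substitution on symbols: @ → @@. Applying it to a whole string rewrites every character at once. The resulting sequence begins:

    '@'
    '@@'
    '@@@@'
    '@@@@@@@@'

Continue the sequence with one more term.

@@@@@@@@@@@@@@@@

Apply φ to @@@@@@@@ symbol by symbol: @→@@, @→@@, @→@@, @→@@, @→@@, @→@@, @→@@, @→@@; joined: @@ @@ @@ @@ @@ @@ @@ @@.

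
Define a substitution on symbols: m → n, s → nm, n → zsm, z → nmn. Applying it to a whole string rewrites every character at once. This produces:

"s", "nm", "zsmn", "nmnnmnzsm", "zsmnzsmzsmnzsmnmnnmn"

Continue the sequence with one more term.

Applying the rule to each of the 20 symbols of zsmnzsmzsmnzsmnmnnmn gives the pieces nmn nm n zsm nmn nm n nmn nm n zsm nmn nm n zsm n zsm zsm n zsm, which concatenate to the answer.

nmnnmnzsmnmnnmnnmnnmnzsmnmnnmnzsmnzsmzsmnzsm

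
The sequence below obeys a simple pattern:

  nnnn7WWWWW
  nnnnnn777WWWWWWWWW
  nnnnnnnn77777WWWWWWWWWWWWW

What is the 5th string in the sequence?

Each string has the form n^{2n+2} 7^{2n-1} W^{4n+1} (n = 1, 2, …).
Setting n = 5 gives 12, 9, 21 characters in each block.

nnnnnnnnnnnn777777777WWWWWWWWWWWWWWWWWWWWW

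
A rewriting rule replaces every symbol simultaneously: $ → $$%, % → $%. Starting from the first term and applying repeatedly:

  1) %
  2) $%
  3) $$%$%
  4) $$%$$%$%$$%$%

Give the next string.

φ($$%$$%$%$$%$%) expands symbol-by-symbol to $$% $$% $% $$% $$% $% $$% $% $$% $$% $% $$% $%; joining the 13 pieces gives the next term.

$$%$$%$%$$%$$%$%$$%$%$$%$$%$%$$%$%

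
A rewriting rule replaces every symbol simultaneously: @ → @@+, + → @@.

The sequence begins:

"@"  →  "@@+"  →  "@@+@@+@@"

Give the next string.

@@+@@+@@@@+@@+@@@@+@@+

Expanding @@+@@+@@: @→@@+, @→@@+, +→@@, @→@@+, @→@@+, +→@@, @→@@+, @→@@+. Concatenated: @@+ @@+ @@ @@+ @@+ @@ @@+ @@+.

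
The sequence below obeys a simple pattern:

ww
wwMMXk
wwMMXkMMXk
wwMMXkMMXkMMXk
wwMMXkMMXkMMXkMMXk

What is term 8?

Every step adds MMXk to the end: s(k+1) = s(k)·MMXk.
From wwMMXkMMXkMMXkMMXk, 3 further steps: wwMMXkMMXkMMXkMMXk → wwMMXkMMXkMMXkMMXkMMXk → wwMMXkMMXkMMXkMMXkMMXkMMXk → (answer).

wwMMXkMMXkMMXkMMXkMMXkMMXkMMXk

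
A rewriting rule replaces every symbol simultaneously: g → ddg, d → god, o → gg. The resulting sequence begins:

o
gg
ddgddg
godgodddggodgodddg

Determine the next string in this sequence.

Rewriting the 18 symbols of godgodddggodgodddg one by one yields ddg gg god ddg gg god god god ddg ddg gg god ddg gg god god god ddg; concatenated:

ddggggodddggggodgodgodddgddggggodddggggodgodgodddg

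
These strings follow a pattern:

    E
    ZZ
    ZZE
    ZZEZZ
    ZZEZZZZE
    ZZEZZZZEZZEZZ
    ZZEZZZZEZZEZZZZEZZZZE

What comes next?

From term 3 onward, concatenate the last term with the second-to-last: ZZ·E = ZZE, ZZE·ZZ = ZZEZZ, …
So term 8 is ZZEZZZZEZZEZZZZEZZZZE·ZZEZZZZEZZEZZ.

ZZEZZZZEZZEZZZZEZZZZEZZEZZZZEZZEZZ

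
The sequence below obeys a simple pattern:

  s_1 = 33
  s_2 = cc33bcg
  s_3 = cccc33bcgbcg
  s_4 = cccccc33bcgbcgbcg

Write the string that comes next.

s(k+1) = cc·s(k)·bcg, so each term gains cc as a prefix and bcg as a suffix.
So the next term is cc·cccccc33bcgbcgbcg·bcg.

cccccccc33bcgbcgbcgbcg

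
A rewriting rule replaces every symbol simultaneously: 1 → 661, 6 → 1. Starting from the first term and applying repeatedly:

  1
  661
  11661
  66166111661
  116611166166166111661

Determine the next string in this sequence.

Applying the rule to each of the 21 symbols of 116611166166166111661 gives the pieces 661 661 1 1 661 661 661 1 1 661 1 1 661 1 1 661 661 661 1 1 661, which concatenate to the answer.

6616611166166166111661116611166166166111661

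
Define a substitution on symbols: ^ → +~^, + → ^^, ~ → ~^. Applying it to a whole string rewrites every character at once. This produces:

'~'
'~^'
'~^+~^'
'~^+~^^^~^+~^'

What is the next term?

Apply φ to ~^+~^^^~^+~^ symbol by symbol: ~→~^, ^→+~^, +→^^, ~→~^, ^→+~^, ^→+~^, ^→+~^, ~→~^, ^→+~^, +→^^, ~→~^, ^→+~^; joined: ~^ +~^ ^^ ~^ +~^ +~^ +~^ ~^ +~^ ^^ ~^ +~^.

~^+~^^^~^+~^+~^+~^~^+~^^^~^+~^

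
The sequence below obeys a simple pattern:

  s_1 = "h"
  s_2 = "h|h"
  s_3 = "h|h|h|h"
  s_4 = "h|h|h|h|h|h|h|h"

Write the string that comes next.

s(k+1) = s(k)·|·s(k) — each term doubles the last with '|' between the halves.
So the next term is two copies of h|h|h|h|h|h|h|h with '|' between the halves.

h|h|h|h|h|h|h|h|h|h|h|h|h|h|h|h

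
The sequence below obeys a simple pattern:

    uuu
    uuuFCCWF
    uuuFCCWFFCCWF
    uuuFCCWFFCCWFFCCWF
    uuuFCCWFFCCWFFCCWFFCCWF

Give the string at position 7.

Every step adds FCCWF to the end: s(k+1) = s(k)·FCCWF.
From uuuFCCWFFCCWFFCCWFFCCWF, 2 further steps: uuuFCCWFFCCWFFCCWFFCCWF → uuuFCCWFFCCWFFCCWFFCCWFFCCWF → (answer).

uuuFCCWFFCCWFFCCWFFCCWFFCCWFFCCWF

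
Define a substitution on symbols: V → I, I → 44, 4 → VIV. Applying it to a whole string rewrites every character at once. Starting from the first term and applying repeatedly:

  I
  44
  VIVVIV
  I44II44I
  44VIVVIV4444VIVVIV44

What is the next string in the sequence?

VIVVIVI44II44IVIVVIVVIVVIVI44II44IVIVVIV

Replace each of the 20 characters of 44VIVVIV4444VIVVIV44 in place — VIV VIV I 44 I I 44 I VIV VIV VIV VIV I 44 I I 44 I VIV VIV — and concatenate.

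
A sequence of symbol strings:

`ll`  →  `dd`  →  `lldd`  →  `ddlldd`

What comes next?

llddddlldd

From term 3 onward, concatenate the second-to-last term with the last: ll·dd = lldd, dd·lldd = ddlldd, …
So term 5 is lldd·ddlldd.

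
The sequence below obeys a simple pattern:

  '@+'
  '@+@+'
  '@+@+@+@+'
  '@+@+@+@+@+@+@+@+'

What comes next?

Every step duplicates the string.
Doubling @+@+@+@+@+@+@+@+:

@+@+@+@+@+@+@+@+@+@+@+@+@+@+@+@+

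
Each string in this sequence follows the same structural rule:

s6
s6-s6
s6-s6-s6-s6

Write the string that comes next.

s(k+1) = s(k)·-·s(k) — each term doubles the last with '-' between the halves.
Doubling s6-s6-s6-s6 with '-' between the halves:

s6-s6-s6-s6-s6-s6-s6-s6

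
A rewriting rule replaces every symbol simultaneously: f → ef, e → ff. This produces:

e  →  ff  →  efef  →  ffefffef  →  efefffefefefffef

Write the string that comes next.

ffefffefefefffefffefffefefefffef

Replace each of the 16 characters of efefffefefefffef in place — ff ef ff ef ef ef ff ef ff ef ff ef ef ef ff ef — and concatenate.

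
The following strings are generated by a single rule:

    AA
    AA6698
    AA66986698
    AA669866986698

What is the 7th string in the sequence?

AA669866986698669866986698

Each term is the previous one with 6698 appended.
From AA669866986698, 3 further steps: AA669866986698 → AA6698669866986698 → AA66986698669866986698 → (answer).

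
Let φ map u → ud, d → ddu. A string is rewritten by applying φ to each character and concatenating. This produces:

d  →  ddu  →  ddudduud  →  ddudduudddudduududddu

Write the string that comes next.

Rewriting the 21 symbols of ddudduudddudduududddu one by one yields ddu ddu ud ddu ddu ud ud ddu ddu ddu ud ddu ddu ud ud ddu ud ddu ddu ddu ud; concatenated:

ddudduudddudduududdduddudduudddudduududdduuddduddudduud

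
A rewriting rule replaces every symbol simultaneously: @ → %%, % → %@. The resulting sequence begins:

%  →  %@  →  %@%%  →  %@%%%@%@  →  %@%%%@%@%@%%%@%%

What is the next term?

%@%%%@%@%@%%%@%%%@%%%@%@%@%%%@%@

Applying the rule to each of the 16 symbols of %@%%%@%@%@%%%@%% gives the pieces %@ %% %@ %@ %@ %% %@ %% %@ %% %@ %@ %@ %% %@ %@, which concatenate to the answer.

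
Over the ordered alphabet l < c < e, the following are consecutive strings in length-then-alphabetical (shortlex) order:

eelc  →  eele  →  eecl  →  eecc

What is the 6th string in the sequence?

eeel

Stepping forward 2 times from eecc: eecc → eece, then the target.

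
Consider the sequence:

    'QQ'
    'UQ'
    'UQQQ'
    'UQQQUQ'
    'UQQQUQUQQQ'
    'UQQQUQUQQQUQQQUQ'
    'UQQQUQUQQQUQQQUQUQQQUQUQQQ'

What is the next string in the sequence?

From term 3 onward, concatenate the last term with the second-to-last: UQ·QQ = UQQQ, UQQQ·UQ = UQQQUQ, …
So term 8 is UQQQUQUQQQUQQQUQUQQQUQUQQQ·UQQQUQUQQQUQQQUQ.

UQQQUQUQQQUQQQUQUQQQUQUQQQUQQQUQUQQQUQQQUQ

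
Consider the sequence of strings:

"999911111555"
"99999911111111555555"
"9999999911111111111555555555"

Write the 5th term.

Each string has the form 9^{2n+2} 1^{3n+2} 5^{3n} (n = 1, 2, …).
Setting n = 5 gives 12, 17, 15 characters in each block.

99999999999911111111111111111555555555555555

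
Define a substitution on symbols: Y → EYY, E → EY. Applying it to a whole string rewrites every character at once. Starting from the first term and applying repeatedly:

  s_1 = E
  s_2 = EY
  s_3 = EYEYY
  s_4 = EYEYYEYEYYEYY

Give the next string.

Replace each of the 13 characters of EYEYYEYEYYEYY in place — EY EYY EY EYY EYY EY EYY EY EYY EYY EY EYY EYY — and concatenate.

EYEYYEYEYYEYYEYEYYEYEYYEYYEYEYYEYY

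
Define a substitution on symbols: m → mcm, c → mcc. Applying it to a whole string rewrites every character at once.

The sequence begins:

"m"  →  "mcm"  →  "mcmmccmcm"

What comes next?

mcmmccmcmmcmmccmccmcmmccmcm

Expanding mcmmccmcm: m→mcm, c→mcc, m→mcm, m→mcm, c→mcc, c→mcc, m→mcm, c→mcc, m→mcm. Concatenated: mcm mcc mcm mcm mcc mcc mcm mcc mcm.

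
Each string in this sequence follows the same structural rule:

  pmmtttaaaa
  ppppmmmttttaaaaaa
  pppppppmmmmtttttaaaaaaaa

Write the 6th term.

ppppppppppppppppmmmmmmmttttttttaaaaaaaaaaaaaa

The n-th term is 3n-2 p's then n+1 m's then n+2 t's then 2n+2 a's (n = 1, 2, …).
At n = 6 the blocks have lengths 16, 7, 8, 14.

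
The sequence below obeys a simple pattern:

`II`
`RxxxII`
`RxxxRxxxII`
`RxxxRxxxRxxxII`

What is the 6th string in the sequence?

Every step adds Rxxx at the front: s(k+1) = Rxxx·s(k).
From RxxxRxxxRxxxII, 2 further steps: RxxxRxxxRxxxII → RxxxRxxxRxxxRxxxII → (answer).

RxxxRxxxRxxxRxxxRxxxII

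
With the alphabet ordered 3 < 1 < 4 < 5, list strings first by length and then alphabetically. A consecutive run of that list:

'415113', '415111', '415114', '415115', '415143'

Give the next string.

The successor of 415143 increments the rightmost position that isn't already 5 and resets every position after it to 3.

415141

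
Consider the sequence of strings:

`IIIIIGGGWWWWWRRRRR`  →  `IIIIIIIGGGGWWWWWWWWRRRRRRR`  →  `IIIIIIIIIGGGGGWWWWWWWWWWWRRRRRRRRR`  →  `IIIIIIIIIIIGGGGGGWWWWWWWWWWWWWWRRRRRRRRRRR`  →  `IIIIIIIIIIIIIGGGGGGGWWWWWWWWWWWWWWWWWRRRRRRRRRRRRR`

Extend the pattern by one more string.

IIIIIIIIIIIIIIIGGGGGGGGWWWWWWWWWWWWWWWWWWWWRRRRRRRRRRRRRRR

Each string has the form I^{2n+1} G^{n+1} W^{3n-1} R^{2n+1}, where the shown terms are n = 2, 3, 4, 5, 6.
For the next term, n = 7, so the run lengths are 15, 8, 20, 15.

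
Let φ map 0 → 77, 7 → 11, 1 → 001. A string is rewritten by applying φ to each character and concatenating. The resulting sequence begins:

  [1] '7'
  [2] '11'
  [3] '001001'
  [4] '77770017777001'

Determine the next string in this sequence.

Replace each of the 14 characters of 77770017777001 in place — 11 11 11 11 77 77 001 11 11 11 11 77 77 001 — and concatenate.

111111117777001111111117777001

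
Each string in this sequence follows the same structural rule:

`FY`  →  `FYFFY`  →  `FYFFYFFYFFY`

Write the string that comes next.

s(k+1) = s(k)·F·s(k) — each term doubles the last with 'F' between the halves.
One more doubling of FYFFYFFYFFY gives the answer.

FYFFYFFYFFYFFYFFYFFYFFY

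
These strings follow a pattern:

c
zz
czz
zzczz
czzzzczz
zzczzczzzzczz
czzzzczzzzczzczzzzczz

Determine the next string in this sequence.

Each term (from the third on) is the two preceding terms concatenated in order: term 3 = c·zz = czz.
Continuing: zzczzczzzzczz · czzzzczzzzczzczzzzczz gives term 8.

zzczzczzzzczzczzzzczzzzczzczzzzczz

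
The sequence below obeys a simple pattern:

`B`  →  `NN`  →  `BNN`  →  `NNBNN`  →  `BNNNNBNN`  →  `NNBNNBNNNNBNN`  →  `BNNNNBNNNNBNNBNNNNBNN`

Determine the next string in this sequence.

This is a Fibonacci-style word recurrence s(k) = s(k−2)·s(k−1): e.g. B·NN = BNN.
The next term joins NNBNNBNNNNBNN and BNNNNBNNNNBNNBNNNNBNN.

NNBNNBNNNNBNNBNNNNBNNNNBNNBNNNNBNN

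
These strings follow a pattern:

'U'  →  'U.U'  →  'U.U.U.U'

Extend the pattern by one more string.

s(k+1) = s(k)·.·s(k) — each term doubles the last with '.' between the halves.
One more doubling of U.U.U.U gives the answer.

U.U.U.U.U.U.U.U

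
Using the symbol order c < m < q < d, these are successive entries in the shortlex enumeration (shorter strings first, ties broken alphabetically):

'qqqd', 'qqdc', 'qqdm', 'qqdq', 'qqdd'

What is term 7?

qdcm

Stepping forward 2 times from qqdd: qqdd → qdcc, then the target.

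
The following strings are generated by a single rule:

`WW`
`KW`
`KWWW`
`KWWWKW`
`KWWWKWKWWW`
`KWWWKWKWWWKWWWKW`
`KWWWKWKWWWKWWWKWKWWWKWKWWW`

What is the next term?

KWWWKWKWWWKWWWKWKWWWKWKWWWKWWWKWKWWWKWWWKW

Each term (from the third on) is the previous term followed by the one before it: term 3 = KW·WW = KWWW.
So term 8 is KWWWKWKWWWKWWWKWKWWWKWKWWW·KWWWKWKWWWKWWWKW.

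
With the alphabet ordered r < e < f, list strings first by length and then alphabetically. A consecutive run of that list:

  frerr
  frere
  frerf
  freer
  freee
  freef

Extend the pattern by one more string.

frefr

Find the rightmost character of freef below f, bump it to the next letter, and reset everything to its right to r.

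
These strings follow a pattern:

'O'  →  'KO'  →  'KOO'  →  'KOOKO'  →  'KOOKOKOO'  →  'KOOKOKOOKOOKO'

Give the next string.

KOOKOKOOKOOKOKOOKOKOO

This is a Fibonacci-style word recurrence s(k) = s(k−1)·s(k−2): e.g. KO·O = KOO.
Continuing: KOOKOKOOKOOKO · KOOKOKOO gives term 7.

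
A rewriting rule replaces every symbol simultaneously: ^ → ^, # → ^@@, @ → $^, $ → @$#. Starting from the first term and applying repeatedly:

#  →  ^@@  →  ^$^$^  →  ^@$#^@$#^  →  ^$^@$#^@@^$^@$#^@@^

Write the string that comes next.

φ(^$^@$#^@@^$^@$#^@@^) expands symbol-by-symbol to ^ @$# ^ $^ @$# ^@@ ^ $^ $^ ^ @$# ^ $^ @$# ^@@ ^ $^ $^ ^; joining the 19 pieces gives the next term.

^@$#^$^@$#^@@^$^$^^@$#^$^@$#^@@^$^$^^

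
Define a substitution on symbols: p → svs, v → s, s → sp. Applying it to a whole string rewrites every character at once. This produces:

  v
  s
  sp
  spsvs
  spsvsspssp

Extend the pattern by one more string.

Expanding spsvsspssp: s→sp, p→svs, s→sp, v→s, s→sp, s→sp, p→svs, s→sp, s→sp, p→svs. Concatenated: sp svs sp s sp sp svs sp sp svs.

spsvsspsspspsvsspspsvs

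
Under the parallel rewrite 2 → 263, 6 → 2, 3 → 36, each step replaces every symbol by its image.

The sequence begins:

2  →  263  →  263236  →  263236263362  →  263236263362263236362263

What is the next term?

263236263362263236362263263236263362362263263236

Replace each of the 24 characters of 263236263362263236362263 in place — 263 2 36 263 36 2 263 2 36 36 2 263 263 2 36 263 36 2 36 2 263 263 2 36 — and concatenate.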